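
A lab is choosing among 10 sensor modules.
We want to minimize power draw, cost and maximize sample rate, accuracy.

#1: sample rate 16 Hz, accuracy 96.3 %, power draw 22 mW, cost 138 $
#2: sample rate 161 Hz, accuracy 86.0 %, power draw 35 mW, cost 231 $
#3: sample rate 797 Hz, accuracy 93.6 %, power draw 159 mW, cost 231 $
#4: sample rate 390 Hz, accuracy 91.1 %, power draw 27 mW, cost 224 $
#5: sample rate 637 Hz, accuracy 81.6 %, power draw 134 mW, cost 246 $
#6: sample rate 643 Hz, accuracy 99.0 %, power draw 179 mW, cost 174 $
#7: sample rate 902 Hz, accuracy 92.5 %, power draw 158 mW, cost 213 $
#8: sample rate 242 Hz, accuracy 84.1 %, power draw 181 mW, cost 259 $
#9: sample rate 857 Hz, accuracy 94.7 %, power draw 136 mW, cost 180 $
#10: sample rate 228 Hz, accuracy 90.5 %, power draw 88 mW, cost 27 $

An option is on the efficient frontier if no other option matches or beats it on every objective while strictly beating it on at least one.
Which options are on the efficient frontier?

#1, #4, #5, #6, #7, #9, #10

#1: not dominated (best power draw).
#2: dominated by #4 (sample rate 390≥161, accuracy 91.1≥86.0, power draw 27≤35, cost 224≤231).
#3: dominated by #9 (sample rate 857≥797, accuracy 94.7≥93.6, power draw 136≤159, cost 180≤231).
#4: not dominated.
#5: not dominated.
#6: not dominated (best accuracy).
#7: not dominated (best sample rate).
#8: dominated by #3 (sample rate 797≥242, accuracy 93.6≥84.1, power draw 159≤181, cost 231≤259).
#9: not dominated.
#10: not dominated (best cost).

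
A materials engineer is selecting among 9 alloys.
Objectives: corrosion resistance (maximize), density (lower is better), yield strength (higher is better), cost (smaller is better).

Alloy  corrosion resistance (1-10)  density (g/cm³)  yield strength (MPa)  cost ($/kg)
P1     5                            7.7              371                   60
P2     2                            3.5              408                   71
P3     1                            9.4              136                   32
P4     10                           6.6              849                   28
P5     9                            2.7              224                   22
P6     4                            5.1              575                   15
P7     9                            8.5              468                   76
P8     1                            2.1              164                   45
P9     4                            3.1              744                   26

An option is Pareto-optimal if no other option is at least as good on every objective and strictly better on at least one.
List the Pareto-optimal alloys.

P1: dominated by P4 (corrosion resistance 10≥5, density 6.6≤7.7, yield strength 849≥371, cost 28≤60).
P2: dominated by P9 (corrosion resistance 4≥2, density 3.1≤3.5, yield strength 744≥408, cost 26≤71).
P3: dominated by P4 (corrosion resistance 10≥1, density 6.6≤9.4, yield strength 849≥136, cost 28≤32).
P4: not dominated (best corrosion resistance).
P5: not dominated.
P6: not dominated (best cost).
P7: dominated by P4 (corrosion resistance 10≥9, density 6.6≤8.5, yield strength 849≥468, cost 28≤76).
P8: not dominated (best density).
P9: not dominated.

P4, P5, P6, P8, P9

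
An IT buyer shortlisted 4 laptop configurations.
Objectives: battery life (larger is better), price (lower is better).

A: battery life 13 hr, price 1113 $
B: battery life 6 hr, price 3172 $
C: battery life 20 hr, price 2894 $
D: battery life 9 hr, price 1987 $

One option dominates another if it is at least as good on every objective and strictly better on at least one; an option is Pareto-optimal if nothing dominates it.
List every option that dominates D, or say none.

A: battery life 13≥9, price 1113≤1987 — dominates D.
Others (B, C) are each worse than D on at least one objective.

A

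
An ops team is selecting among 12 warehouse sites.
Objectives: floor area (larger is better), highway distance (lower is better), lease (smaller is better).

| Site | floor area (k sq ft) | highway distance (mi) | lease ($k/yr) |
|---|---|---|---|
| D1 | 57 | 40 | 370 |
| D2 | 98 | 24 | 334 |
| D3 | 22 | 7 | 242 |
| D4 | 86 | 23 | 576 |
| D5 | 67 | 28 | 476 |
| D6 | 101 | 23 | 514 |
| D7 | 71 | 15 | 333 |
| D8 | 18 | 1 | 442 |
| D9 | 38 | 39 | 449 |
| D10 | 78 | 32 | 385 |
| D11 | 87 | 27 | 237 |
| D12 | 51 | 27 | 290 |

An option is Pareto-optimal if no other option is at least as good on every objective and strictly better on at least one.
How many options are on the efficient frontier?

6

D1: dominated by D2 (floor area 98≥57, highway distance 24≤40, lease 334≤370).
D2: not dominated.
D3: not dominated.
D4: dominated by D6 (floor area 101≥86, highway distance 23≤23, lease 514≤576).
D5: dominated by D2 (floor area 98≥67, highway distance 24≤28, lease 334≤476).
D6: not dominated (best floor area).
D7: not dominated.
D8: not dominated (best highway distance).
D9: dominated by D2 (floor area 98≥38, highway distance 24≤39, lease 334≤449).
D10: dominated by D2 (floor area 98≥78, highway distance 24≤32, lease 334≤385).
D11: not dominated (best lease).
D12: dominated by D11 (floor area 87≥51, highway distance 27≤27, lease 237≤290).
Pareto-optimal: D2, D3, D6, D7, D8, D11 → 6.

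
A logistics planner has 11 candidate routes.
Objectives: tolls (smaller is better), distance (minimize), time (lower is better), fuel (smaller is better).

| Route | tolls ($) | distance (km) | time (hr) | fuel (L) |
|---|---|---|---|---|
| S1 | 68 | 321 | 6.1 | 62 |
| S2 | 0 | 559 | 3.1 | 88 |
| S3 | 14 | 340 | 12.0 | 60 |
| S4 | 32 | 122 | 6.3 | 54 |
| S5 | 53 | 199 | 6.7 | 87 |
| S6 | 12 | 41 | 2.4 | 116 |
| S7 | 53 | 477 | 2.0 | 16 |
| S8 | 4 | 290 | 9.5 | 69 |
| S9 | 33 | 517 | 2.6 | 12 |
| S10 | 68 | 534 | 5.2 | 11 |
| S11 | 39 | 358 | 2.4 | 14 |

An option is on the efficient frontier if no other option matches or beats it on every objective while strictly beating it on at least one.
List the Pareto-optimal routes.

S1, S2, S3, S4, S6, S7, S8, S9, S10, S11

S1: not dominated.
S2: not dominated (best tolls).
S3: not dominated.
S4: not dominated.
S5: dominated by S4 (tolls 32≤53, distance 122≤199, time 6.3≤6.7, fuel 54≤87).
S6: not dominated (best distance).
S7: not dominated (best time).
S8: not dominated.
S9: not dominated.
S10: not dominated (best fuel).
S11: not dominated.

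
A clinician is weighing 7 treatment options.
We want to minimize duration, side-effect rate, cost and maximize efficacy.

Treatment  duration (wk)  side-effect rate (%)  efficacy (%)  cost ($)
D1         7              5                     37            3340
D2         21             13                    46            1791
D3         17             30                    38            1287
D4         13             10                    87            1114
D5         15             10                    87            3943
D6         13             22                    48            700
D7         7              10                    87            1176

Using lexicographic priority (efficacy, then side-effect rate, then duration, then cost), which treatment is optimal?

First maximize efficacy: best is 87, kept {D4, D5, D7}.
Then minimize side-effect rate: best is 10, kept {D4, D5, D7}.
Then minimize duration: best is 7, kept {D7}.

D7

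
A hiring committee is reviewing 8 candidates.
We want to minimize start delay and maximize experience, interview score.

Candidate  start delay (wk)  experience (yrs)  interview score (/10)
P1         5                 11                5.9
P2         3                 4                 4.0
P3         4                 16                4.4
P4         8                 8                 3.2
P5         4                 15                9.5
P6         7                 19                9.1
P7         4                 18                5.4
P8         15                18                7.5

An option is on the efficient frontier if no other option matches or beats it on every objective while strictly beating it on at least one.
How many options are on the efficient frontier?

P1: dominated by P5 (start delay 4≤5, experience 15≥11, interview score 9.5≥5.9).
P2: not dominated (best start delay).
P3: dominated by P7 (start delay 4≤4, experience 18≥16, interview score 5.4≥4.4).
P4: dominated by P1 (start delay 5≤8, experience 11≥8, interview score 5.9≥3.2).
P5: not dominated (best interview score).
P6: not dominated (best experience).
P7: not dominated.
P8: dominated by P6 (start delay 7≤15, experience 19≥18, interview score 9.1≥7.5).
Pareto-optimal: P2, P5, P6, P7 → 4.

4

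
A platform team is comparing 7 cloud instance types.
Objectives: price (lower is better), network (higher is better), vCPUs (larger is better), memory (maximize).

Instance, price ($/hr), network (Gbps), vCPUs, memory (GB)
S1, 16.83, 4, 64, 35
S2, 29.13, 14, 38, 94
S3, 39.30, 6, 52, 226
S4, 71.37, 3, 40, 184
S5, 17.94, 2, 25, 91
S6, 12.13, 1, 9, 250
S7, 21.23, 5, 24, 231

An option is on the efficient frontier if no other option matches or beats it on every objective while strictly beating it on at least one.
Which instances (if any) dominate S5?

S1: worse on memory (35 vs 91).
S2: worse on price (29.13 vs 17.94).
S3: worse on price (39.30 vs 17.94).
S4: worse on price (71.37 vs 17.94).
S6: worse on network (1 vs 2).
S7: worse on price (21.23 vs 17.94).
No option dominates S5.

none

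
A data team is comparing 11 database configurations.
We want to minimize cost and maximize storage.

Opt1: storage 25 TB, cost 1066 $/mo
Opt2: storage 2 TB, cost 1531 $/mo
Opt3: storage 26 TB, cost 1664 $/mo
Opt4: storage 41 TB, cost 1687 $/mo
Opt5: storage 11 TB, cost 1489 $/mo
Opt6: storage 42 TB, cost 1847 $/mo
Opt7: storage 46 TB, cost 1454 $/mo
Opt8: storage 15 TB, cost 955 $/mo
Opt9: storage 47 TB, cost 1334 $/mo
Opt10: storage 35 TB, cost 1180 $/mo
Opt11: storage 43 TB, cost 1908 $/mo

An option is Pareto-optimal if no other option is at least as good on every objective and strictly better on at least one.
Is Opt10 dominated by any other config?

No

Opt1: worse on storage (25 vs 35).
Opt2: worse on storage (2 vs 35).
Opt3: worse on storage (26 vs 35).
Opt4: worse on cost (1687 vs 1180).
Opt5: worse on storage (11 vs 35).
Opt6: worse on cost (1847 vs 1180).
Opt7: worse on cost (1454 vs 1180).
Opt8: worse on storage (15 vs 35).
Opt9: worse on cost (1334 vs 1180).
Opt11: worse on cost (1908 vs 1180).
No option is at least as good as Opt10 on every objective and strictly better on one.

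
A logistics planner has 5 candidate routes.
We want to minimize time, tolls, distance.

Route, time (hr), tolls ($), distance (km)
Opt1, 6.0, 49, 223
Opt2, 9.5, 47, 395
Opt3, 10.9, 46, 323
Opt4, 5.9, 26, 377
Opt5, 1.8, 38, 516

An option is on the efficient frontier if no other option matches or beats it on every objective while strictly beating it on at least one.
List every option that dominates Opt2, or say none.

Opt4

Opt4: time 5.9≤9.5, tolls 26≤47, distance 377≤395 — dominates Opt2.
Others (Opt1, Opt3, Opt5) are each worse than Opt2 on at least one objective.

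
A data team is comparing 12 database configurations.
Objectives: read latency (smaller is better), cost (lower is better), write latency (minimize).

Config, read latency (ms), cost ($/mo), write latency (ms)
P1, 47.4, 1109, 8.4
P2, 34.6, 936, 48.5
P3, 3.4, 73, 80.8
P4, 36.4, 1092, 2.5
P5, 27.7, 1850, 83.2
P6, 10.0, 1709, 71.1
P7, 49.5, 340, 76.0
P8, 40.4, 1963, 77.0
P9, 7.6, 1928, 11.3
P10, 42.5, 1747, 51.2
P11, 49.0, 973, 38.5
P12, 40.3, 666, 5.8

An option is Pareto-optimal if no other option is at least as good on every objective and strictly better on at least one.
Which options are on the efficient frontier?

P2, P3, P4, P6, P7, P9, P12

P1: dominated by P4 (read latency 36.4≤47.4, cost 1092≤1109, write latency 2.5≤8.4).
P2: not dominated.
P3: not dominated (best read latency).
P4: not dominated (best write latency).
P5: dominated by P3 (read latency 3.4≤27.7, cost 73≤1850, write latency 80.8≤83.2).
P6: not dominated.
P7: not dominated.
P8: dominated by P2 (read latency 34.6≤40.4, cost 936≤1963, write latency 48.5≤77.0).
P9: not dominated.
P10: dominated by P2 (read latency 34.6≤42.5, cost 936≤1747, write latency 48.5≤51.2).
P11: dominated by P12 (read latency 40.3≤49.0, cost 666≤973, write latency 5.8≤38.5).
P12: not dominated.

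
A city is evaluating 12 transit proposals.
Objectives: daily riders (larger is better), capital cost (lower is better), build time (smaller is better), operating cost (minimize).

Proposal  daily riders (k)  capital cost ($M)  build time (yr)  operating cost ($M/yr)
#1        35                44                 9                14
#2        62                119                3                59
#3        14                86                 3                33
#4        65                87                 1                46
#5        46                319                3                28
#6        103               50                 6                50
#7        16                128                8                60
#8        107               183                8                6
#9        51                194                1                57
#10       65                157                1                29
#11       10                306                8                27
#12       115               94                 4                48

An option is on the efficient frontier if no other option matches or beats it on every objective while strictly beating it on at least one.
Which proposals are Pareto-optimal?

#1, #3, #4, #5, #6, #8, #10, #12

#1: not dominated (best capital cost).
#2: dominated by #4 (daily riders 65≥62, capital cost 87≤119, build time 1≤3, operating cost 46≤59).
#3: not dominated.
#4: not dominated.
#5: not dominated.
#6: not dominated.
#7: dominated by #2 (daily riders 62≥16, capital cost 119≤128, build time 3≤8, operating cost 59≤60).
#8: not dominated (best operating cost).
#9: dominated by #4 (daily riders 65≥51, capital cost 87≤194, build time 1≤1, operating cost 46≤57).
#10: not dominated.
#11: dominated by #8 (daily riders 107≥10, capital cost 183≤306, build time 8≤8, operating cost 6≤27).
#12: not dominated (best daily riders).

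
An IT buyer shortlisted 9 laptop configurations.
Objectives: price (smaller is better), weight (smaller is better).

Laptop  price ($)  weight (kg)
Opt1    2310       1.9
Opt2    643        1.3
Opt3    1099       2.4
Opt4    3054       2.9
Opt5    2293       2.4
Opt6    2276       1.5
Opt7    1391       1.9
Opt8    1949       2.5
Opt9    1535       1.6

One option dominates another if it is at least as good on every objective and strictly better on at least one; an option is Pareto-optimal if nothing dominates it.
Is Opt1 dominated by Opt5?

No

Opt5 vs Opt1: Opt5 is worse on weight (2.4 vs 1.9), so it does not dominate Opt1.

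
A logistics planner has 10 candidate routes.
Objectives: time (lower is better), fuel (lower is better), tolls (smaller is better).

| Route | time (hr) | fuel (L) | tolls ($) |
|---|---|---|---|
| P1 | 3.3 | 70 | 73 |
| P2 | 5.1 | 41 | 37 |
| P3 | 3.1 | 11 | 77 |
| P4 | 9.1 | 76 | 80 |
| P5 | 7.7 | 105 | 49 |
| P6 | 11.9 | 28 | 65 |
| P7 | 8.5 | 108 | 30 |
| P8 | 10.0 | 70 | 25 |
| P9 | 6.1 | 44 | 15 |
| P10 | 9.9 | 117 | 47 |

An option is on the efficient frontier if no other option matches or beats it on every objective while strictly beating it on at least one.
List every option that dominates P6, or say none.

P1: worse on fuel (70 vs 28).
P2: worse on fuel (41 vs 28).
P3: worse on tolls (77 vs 65).
P4: worse on fuel (76 vs 28).
P5: worse on fuel (105 vs 28).
P7: worse on fuel (108 vs 28).
P8: worse on fuel (70 vs 28).
P9: worse on fuel (44 vs 28).
P10: worse on fuel (117 vs 28).
No option dominates P6.

none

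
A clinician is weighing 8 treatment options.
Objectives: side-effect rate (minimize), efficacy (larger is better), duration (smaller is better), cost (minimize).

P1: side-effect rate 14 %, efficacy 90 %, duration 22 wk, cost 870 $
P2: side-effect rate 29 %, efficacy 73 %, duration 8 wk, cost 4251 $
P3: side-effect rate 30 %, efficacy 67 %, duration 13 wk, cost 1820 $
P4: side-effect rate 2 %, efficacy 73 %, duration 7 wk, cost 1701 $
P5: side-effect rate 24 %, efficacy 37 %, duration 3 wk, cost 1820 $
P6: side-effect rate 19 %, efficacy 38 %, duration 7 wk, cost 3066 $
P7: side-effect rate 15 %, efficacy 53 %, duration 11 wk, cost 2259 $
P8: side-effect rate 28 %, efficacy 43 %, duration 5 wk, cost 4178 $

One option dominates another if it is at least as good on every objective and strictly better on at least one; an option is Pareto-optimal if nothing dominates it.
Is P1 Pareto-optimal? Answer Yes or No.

Yes

P2: worse on side-effect rate (29 vs 14).
P3: worse on side-effect rate (30 vs 14).
P4: worse on efficacy (73 vs 90).
P5: worse on side-effect rate (24 vs 14).
P6: worse on side-effect rate (19 vs 14).
P7: worse on side-effect rate (15 vs 14).
P8: worse on side-effect rate (28 vs 14).
No option is at least as good as P1 on every objective and strictly better on one.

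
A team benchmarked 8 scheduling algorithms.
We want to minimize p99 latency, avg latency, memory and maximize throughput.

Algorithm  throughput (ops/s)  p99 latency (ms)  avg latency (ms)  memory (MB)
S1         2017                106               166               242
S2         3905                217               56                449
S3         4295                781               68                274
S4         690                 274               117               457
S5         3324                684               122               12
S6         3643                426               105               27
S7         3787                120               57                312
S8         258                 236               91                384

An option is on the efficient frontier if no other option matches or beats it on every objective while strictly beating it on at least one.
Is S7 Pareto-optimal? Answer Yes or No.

S1: worse on throughput (2017 vs 3787).
S2: worse on p99 latency (217 vs 120).
S3: worse on p99 latency (781 vs 120).
S4: worse on throughput (690 vs 3787).
S5: worse on throughput (3324 vs 3787).
S6: worse on throughput (3643 vs 3787).
S8: worse on throughput (258 vs 3787).
No option is at least as good as S7 on every objective and strictly better on one.

Yes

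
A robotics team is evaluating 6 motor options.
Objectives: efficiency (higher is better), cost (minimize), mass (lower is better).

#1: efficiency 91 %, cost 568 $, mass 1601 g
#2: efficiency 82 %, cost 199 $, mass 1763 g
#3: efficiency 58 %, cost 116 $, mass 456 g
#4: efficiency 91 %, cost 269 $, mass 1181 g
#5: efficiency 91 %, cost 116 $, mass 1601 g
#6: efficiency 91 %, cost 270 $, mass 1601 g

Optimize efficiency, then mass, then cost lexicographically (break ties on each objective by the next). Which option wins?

#4

First maximize efficiency: best is 91, kept {#1, #4, #5, #6}.
Then minimize mass: best is 1181, kept {#4}.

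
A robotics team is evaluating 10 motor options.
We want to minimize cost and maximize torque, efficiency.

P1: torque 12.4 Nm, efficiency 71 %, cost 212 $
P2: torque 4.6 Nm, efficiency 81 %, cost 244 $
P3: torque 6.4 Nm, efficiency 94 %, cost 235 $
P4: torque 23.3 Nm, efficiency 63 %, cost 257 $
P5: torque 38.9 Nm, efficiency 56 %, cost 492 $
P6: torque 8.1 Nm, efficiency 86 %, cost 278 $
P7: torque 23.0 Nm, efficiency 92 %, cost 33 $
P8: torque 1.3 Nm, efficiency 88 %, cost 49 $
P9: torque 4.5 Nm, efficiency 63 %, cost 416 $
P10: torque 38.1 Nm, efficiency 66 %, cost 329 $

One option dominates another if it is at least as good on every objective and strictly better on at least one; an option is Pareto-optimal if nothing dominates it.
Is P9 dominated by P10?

Yes

P10 vs P9: torque 38.1≥4.5, efficiency 66≥63, cost 329≤416 — P10 is at least as good on every objective with at least one strict improvement.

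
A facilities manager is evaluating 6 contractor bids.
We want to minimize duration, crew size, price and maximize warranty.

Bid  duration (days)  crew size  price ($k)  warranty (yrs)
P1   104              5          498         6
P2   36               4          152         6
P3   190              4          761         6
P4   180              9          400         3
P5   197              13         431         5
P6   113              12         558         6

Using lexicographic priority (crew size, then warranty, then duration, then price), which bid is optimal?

First minimize crew size: best is 4, kept {P2, P3}.
Then maximize warranty: best is 6, kept {P2, P3}.
Then minimize duration: best is 36, kept {P2}.

P2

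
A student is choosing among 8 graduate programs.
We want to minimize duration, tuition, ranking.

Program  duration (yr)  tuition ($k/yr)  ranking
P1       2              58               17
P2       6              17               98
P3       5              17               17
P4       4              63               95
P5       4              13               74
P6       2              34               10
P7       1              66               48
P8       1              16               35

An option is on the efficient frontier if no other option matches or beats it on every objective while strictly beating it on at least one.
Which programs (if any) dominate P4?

P1: duration 2≤4, tuition 58≤63, ranking 17≤95 — dominates P4.
P5: duration 4≤4, tuition 13≤63, ranking 74≤95 — dominates P4.
P6: duration 2≤4, tuition 34≤63, ranking 10≤95 — dominates P4.
P8: duration 1≤4, tuition 16≤63, ranking 35≤95 — dominates P4.
Others (P2, P3, P7) are each worse than P4 on at least one objective.

P1, P5, P6, P8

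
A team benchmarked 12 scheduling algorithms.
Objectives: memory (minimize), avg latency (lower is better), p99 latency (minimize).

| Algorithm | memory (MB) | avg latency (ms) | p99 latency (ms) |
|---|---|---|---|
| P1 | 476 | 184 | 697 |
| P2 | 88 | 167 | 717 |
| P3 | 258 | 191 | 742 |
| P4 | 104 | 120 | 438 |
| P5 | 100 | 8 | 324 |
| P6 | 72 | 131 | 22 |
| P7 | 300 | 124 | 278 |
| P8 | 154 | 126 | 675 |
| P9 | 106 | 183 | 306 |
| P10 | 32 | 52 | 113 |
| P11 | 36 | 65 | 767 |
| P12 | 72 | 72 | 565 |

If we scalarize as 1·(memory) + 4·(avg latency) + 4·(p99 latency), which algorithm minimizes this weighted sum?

P1: 1·476 + 4·184 + 4·697 = 4000
P2: 1·88 + 4·167 + 4·717 = 3624
P3: 1·258 + 4·191 + 4·742 = 3990
P4: 1·104 + 4·120 + 4·438 = 2336
P5: 1·100 + 4·8 + 4·324 = 1428
P6: 1·72 + 4·131 + 4·22 = 684
P7: 1·300 + 4·124 + 4·278 = 1908
P8: 1·154 + 4·126 + 4·675 = 3358
P9: 1·106 + 4·183 + 4·306 = 2062
P10: 1·32 + 4·52 + 4·113 = 692
P11: 1·36 + 4·65 + 4·767 = 3364
P12: 1·72 + 4·72 + 4·565 = 2620
Lowest: P6 at 684.

P6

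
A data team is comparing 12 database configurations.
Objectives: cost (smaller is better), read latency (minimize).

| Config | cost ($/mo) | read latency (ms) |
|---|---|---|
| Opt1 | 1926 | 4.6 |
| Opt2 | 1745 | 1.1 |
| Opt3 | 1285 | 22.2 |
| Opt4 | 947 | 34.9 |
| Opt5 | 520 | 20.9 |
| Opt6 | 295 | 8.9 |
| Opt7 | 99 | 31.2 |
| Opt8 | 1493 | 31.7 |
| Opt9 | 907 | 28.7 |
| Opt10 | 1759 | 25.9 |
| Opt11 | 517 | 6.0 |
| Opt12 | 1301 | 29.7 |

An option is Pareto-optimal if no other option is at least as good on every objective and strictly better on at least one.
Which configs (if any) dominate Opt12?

Opt3: cost 1285≤1301, read latency 22.2≤29.7 — dominates Opt12.
Opt5: cost 520≤1301, read latency 20.9≤29.7 — dominates Opt12.
Opt6: cost 295≤1301, read latency 8.9≤29.7 — dominates Opt12.
Opt9: cost 907≤1301, read latency 28.7≤29.7 — dominates Opt12.
Opt11: cost 517≤1301, read latency 6.0≤29.7 — dominates Opt12.
Others (Opt1, Opt2, Opt4, Opt7, Opt8, Opt10) are each worse than Opt12 on at least one objective.

Opt3, Opt5, Opt6, Opt9, Opt11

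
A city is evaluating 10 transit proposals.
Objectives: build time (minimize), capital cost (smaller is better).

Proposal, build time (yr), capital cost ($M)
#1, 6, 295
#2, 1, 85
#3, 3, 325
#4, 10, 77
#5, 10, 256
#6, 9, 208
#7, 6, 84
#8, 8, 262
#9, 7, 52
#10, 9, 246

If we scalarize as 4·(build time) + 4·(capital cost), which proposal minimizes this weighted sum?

#1: 4·6 + 4·295 = 1204
#2: 4·1 + 4·85 = 344
#3: 4·3 + 4·325 = 1312
#4: 4·10 + 4·77 = 348
#5: 4·10 + 4·256 = 1064
#6: 4·9 + 4·208 = 868
#7: 4·6 + 4·84 = 360
#8: 4·8 + 4·262 = 1080
#9: 4·7 + 4·52 = 236
#10: 4·9 + 4·246 = 1020
Lowest: #9 at 236.

#9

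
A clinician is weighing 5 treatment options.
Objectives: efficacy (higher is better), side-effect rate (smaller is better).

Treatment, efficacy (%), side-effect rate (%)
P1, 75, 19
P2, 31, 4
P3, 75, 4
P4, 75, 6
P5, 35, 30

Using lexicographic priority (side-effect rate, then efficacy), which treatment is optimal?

First minimize side-effect rate: best is 4, kept {P2, P3}.
Then maximize efficacy: best is 75, kept {P3}.

P3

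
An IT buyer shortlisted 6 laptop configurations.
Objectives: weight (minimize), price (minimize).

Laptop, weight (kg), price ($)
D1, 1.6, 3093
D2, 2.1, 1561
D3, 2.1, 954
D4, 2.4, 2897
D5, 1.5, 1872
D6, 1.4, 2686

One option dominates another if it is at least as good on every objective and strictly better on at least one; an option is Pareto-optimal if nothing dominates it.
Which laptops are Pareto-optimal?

D1: dominated by D5 (weight 1.5≤1.6, price 1872≤3093).
D2: dominated by D3 (weight 2.1≤2.1, price 954≤1561).
D3: not dominated (best price).
D4: dominated by D2 (weight 2.1≤2.4, price 1561≤2897).
D5: not dominated.
D6: not dominated (best weight).

D3, D5, D6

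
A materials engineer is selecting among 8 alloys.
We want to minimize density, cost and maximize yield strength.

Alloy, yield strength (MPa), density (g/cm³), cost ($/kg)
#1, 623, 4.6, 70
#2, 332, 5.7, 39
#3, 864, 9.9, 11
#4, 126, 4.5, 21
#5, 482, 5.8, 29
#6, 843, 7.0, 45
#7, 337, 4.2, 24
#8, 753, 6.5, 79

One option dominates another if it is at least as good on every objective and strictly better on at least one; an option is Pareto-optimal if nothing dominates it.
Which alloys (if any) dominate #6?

#1: worse on yield strength (623 vs 843).
#2: worse on yield strength (332 vs 843).
#3: worse on density (9.9 vs 7.0).
#4: worse on yield strength (126 vs 843).
#5: worse on yield strength (482 vs 843).
#7: worse on yield strength (337 vs 843).
#8: worse on yield strength (753 vs 843).
No option dominates #6.

none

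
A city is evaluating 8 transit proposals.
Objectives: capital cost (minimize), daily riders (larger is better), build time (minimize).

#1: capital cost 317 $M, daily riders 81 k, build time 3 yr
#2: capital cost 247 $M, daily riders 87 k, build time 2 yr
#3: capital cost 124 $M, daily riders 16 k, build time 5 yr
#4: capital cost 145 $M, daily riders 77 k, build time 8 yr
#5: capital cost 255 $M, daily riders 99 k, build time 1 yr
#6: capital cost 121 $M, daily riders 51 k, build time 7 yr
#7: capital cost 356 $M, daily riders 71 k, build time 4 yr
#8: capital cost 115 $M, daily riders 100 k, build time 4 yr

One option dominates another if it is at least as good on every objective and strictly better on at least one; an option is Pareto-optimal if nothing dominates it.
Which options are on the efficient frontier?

#2, #5, #8

#1: dominated by #2 (capital cost 247≤317, daily riders 87≥81, build time 2≤3).
#2: not dominated.
#3: dominated by #8 (capital cost 115≤124, daily riders 100≥16, build time 4≤5).
#4: dominated by #8 (capital cost 115≤145, daily riders 100≥77, build time 4≤8).
#5: not dominated (best build time).
#6: dominated by #8 (capital cost 115≤121, daily riders 100≥51, build time 4≤7).
#7: dominated by #1 (capital cost 317≤356, daily riders 81≥71, build time 3≤4).
#8: not dominated (best capital cost).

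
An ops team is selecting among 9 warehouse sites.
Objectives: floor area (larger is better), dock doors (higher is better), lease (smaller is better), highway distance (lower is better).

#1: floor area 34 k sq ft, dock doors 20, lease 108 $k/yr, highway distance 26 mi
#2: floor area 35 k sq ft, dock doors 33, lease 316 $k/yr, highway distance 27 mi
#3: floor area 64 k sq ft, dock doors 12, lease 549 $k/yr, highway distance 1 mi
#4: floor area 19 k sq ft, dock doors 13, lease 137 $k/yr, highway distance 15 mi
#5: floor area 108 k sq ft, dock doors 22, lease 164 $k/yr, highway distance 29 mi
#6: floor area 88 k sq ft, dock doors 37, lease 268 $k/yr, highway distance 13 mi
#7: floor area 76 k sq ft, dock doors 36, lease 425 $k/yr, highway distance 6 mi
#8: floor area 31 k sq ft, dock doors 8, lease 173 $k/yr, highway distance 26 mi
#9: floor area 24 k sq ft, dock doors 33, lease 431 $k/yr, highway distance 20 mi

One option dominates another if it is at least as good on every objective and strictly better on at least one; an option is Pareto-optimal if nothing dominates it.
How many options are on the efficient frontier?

6

#1: not dominated (best lease).
#2: dominated by #6 (floor area 88≥35, dock doors 37≥33, lease 268≤316, highway distance 13≤27).
#3: not dominated (best highway distance).
#4: not dominated.
#5: not dominated (best floor area).
#6: not dominated (best dock doors).
#7: not dominated.
#8: dominated by #1 (floor area 34≥31, dock doors 20≥8, lease 108≤173, highway distance 26≤26).
#9: dominated by #6 (floor area 88≥24, dock doors 37≥33, lease 268≤431, highway distance 13≤20).
Pareto-optimal: #1, #3, #4, #5, #6, #7 → 6.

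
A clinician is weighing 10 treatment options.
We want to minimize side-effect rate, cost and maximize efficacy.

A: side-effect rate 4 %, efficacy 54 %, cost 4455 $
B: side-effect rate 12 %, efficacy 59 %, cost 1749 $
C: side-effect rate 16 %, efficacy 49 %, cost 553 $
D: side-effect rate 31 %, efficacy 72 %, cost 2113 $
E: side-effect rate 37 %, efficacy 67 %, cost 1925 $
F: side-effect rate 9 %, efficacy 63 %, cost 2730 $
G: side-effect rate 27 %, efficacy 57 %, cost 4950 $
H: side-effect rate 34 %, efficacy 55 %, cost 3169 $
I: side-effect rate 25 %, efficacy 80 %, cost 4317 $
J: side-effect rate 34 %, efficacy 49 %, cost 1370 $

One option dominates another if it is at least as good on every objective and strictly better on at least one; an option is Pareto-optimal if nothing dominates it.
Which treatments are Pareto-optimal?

A: not dominated (best side-effect rate).
B: not dominated.
C: not dominated (best cost).
D: not dominated.
E: not dominated.
F: not dominated.
G: dominated by B (side-effect rate 12≤27, efficacy 59≥57, cost 1749≤4950).
H: dominated by B (side-effect rate 12≤34, efficacy 59≥55, cost 1749≤3169).
I: not dominated (best efficacy).
J: dominated by C (side-effect rate 16≤34, efficacy 49≥49, cost 553≤1370).

A, B, C, D, E, F, I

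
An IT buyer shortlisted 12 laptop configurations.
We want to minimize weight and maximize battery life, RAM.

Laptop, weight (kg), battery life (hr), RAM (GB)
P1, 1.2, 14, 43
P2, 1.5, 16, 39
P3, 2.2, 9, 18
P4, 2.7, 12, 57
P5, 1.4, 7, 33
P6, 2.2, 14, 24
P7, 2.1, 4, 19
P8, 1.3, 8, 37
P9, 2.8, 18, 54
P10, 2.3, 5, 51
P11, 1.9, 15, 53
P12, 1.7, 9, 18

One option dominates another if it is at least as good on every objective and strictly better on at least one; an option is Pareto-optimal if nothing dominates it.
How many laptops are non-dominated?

5

P1: not dominated (best weight).
P2: not dominated.
P3: dominated by P1 (weight 1.2≤2.2, battery life 14≥9, RAM 43≥18).
P4: not dominated (best RAM).
P5: dominated by P1 (weight 1.2≤1.4, battery life 14≥7, RAM 43≥33).
P6: dominated by P1 (weight 1.2≤2.2, battery life 14≥14, RAM 43≥24).
P7: dominated by P1 (weight 1.2≤2.1, battery life 14≥4, RAM 43≥19).
P8: dominated by P1 (weight 1.2≤1.3, battery life 14≥8, RAM 43≥37).
P9: not dominated (best battery life).
P10: dominated by P11 (weight 1.9≤2.3, battery life 15≥5, RAM 53≥51).
P11: not dominated.
P12: dominated by P1 (weight 1.2≤1.7, battery life 14≥9, RAM 43≥18).
Pareto-optimal: P1, P2, P4, P9, P11 → 5.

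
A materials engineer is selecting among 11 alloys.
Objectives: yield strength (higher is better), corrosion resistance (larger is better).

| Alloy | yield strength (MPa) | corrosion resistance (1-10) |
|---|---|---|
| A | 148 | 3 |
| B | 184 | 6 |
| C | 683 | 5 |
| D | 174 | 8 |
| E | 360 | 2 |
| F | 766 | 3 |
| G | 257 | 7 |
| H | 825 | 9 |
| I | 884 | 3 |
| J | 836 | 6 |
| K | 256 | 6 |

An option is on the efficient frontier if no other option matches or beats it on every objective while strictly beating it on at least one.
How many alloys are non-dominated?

3

A: dominated by B (yield strength 184≥148, corrosion resistance 6≥3).
B: dominated by G (yield strength 257≥184, corrosion resistance 7≥6).
C: dominated by H (yield strength 825≥683, corrosion resistance 9≥5).
D: dominated by H (yield strength 825≥174, corrosion resistance 9≥8).
E: dominated by C (yield strength 683≥360, corrosion resistance 5≥2).
F: dominated by H (yield strength 825≥766, corrosion resistance 9≥3).
G: dominated by H (yield strength 825≥257, corrosion resistance 9≥7).
H: not dominated (best corrosion resistance).
I: not dominated (best yield strength).
J: not dominated.
K: dominated by G (yield strength 257≥256, corrosion resistance 7≥6).
Pareto-optimal: H, I, J → 3.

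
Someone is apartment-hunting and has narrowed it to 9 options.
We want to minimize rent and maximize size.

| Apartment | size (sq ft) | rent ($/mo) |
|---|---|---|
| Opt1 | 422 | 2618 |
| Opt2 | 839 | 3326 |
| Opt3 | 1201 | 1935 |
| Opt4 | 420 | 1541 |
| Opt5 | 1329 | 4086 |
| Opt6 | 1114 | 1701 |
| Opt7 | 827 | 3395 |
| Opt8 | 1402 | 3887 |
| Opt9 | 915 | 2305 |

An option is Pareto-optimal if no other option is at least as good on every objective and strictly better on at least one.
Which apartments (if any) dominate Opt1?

Opt3: size 1201≥422, rent 1935≤2618 — dominates Opt1.
Opt6: size 1114≥422, rent 1701≤2618 — dominates Opt1.
Opt9: size 915≥422, rent 2305≤2618 — dominates Opt1.
Others (Opt2, Opt4, Opt5, Opt7, Opt8) are each worse than Opt1 on at least one objective.

Opt3, Opt6, Opt9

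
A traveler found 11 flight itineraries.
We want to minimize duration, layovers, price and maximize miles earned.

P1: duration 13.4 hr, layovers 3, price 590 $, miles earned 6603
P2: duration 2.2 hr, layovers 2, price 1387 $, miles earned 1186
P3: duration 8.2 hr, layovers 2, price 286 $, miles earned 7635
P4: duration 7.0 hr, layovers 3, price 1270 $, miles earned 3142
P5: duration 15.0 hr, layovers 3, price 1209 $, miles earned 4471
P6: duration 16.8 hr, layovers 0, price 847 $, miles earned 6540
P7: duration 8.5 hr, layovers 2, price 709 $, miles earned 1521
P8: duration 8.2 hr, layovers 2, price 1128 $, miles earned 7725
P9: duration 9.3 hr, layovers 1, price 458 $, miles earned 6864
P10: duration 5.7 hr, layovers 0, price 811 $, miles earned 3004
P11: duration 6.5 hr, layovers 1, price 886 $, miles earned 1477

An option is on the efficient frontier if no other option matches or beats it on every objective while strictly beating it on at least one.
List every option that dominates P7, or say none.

P3: duration 8.2≤8.5, layovers 2≤2, price 286≤709, miles earned 7635≥1521 — dominates P7.
Others (P1, P2, P4, P5, P6, P8, P9, P10, P11) are each worse than P7 on at least one objective.

P3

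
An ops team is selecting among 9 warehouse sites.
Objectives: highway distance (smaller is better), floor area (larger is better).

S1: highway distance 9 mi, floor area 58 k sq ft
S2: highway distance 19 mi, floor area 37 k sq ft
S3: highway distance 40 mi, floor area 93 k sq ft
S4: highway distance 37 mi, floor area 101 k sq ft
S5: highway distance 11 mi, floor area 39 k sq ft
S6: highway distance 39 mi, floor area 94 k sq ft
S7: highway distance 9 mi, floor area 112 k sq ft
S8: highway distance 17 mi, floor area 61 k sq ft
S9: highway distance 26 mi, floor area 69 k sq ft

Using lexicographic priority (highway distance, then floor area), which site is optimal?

First minimize highway distance: best is 9, kept {S1, S7}.
Then maximize floor area: best is 112, kept {S7}.

S7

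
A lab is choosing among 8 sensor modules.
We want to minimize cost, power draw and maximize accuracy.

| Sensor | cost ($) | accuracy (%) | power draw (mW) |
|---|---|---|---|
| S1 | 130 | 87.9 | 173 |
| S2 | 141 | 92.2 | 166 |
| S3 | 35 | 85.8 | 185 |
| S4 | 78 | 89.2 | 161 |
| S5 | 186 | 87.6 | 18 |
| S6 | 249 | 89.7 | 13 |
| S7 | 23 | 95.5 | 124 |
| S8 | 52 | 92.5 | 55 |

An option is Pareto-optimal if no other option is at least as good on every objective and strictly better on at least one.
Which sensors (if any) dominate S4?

S7: cost 23≤78, accuracy 95.5≥89.2, power draw 124≤161 — dominates S4.
S8: cost 52≤78, accuracy 92.5≥89.2, power draw 55≤161 — dominates S4.
Others (S1, S2, S3, S5, S6) are each worse than S4 on at least one objective.

S7, S8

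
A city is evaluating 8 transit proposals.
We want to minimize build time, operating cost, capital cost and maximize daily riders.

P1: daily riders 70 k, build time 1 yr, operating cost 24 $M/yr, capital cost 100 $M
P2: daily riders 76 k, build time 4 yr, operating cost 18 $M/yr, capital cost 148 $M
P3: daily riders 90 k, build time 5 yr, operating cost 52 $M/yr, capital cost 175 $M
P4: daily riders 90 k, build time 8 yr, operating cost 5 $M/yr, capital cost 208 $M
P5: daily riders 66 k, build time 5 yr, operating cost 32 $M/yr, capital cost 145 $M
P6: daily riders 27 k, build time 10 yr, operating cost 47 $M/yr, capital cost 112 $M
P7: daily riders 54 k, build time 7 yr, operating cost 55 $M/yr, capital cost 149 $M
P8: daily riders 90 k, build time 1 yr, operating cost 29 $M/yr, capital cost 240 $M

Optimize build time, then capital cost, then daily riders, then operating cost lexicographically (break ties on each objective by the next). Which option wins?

P1

First minimize build time: best is 1, kept {P1, P8}.
Then minimize capital cost: best is 100, kept {P1}.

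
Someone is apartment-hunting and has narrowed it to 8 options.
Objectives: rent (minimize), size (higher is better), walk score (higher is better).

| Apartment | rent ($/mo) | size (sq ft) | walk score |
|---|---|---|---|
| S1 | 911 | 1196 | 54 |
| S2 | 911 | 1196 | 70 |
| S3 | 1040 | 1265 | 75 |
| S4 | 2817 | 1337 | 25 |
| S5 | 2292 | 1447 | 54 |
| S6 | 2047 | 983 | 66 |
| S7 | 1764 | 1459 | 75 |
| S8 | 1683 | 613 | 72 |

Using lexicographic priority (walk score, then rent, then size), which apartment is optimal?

First maximize walk score: best is 75, kept {S3, S7}.
Then minimize rent: best is 1040, kept {S3}.

S3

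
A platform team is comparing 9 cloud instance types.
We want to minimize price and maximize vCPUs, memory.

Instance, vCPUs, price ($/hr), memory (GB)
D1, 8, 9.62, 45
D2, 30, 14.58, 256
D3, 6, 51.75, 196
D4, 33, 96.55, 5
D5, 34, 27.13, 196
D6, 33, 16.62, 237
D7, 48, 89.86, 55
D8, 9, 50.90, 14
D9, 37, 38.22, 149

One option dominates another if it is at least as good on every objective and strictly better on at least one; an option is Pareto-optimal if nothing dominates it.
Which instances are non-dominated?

D1: not dominated (best price).
D2: not dominated (best memory).
D3: dominated by D2 (vCPUs 30≥6, price 14.58≤51.75, memory 256≥196).
D4: dominated by D5 (vCPUs 34≥33, price 27.13≤96.55, memory 196≥5).
D5: not dominated.
D6: not dominated.
D7: not dominated (best vCPUs).
D8: dominated by D2 (vCPUs 30≥9, price 14.58≤50.90, memory 256≥14).
D9: not dominated.

D1, D2, D5, D6, D7, D9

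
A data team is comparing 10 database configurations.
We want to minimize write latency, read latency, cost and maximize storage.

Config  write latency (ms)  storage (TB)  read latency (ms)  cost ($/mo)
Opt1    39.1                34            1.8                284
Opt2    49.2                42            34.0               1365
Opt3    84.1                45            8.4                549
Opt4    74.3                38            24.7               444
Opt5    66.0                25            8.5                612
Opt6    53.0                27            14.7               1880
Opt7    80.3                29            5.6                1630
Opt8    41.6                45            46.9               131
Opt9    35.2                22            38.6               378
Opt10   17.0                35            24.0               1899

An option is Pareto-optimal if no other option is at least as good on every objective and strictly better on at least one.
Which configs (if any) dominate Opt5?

Opt1

Opt1: write latency 39.1≤66.0, storage 34≥25, read latency 1.8≤8.5, cost 284≤612 — dominates Opt5.
Others (Opt2, Opt3, Opt4, Opt6, Opt7, Opt8, Opt9, Opt10) are each worse than Opt5 on at least one objective.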